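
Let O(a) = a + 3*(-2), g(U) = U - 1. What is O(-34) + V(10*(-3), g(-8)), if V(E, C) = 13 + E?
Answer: -57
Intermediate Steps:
g(U) = -1 + U
O(a) = -6 + a (O(a) = a - 6 = -6 + a)
O(-34) + V(10*(-3), g(-8)) = (-6 - 34) + (13 + 10*(-3)) = -40 + (13 - 30) = -40 - 17 = -57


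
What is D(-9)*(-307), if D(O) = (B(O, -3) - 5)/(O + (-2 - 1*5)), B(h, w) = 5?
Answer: 0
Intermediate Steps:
D(O) = 0 (D(O) = (5 - 5)/(O + (-2 - 1*5)) = 0/(O + (-2 - 5)) = 0/(O - 7) = 0/(-7 + O) = 0)
D(-9)*(-307) = 0*(-307) = 0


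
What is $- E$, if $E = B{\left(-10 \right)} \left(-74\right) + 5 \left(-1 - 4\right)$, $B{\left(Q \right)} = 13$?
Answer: $987$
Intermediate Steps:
$E = -987$ ($E = 13 \left(-74\right) + 5 \left(-1 - 4\right) = -962 + 5 \left(-5\right) = -962 - 25 = -987$)
$- E = \left(-1\right) \left(-987\right) = 987$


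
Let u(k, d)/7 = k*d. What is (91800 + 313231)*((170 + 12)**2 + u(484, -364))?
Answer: -486080943348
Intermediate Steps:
u(k, d) = 7*d*k (u(k, d) = 7*(k*d) = 7*(d*k) = 7*d*k)
(91800 + 313231)*((170 + 12)**2 + u(484, -364)) = (91800 + 313231)*((170 + 12)**2 + 7*(-364)*484) = 405031*(182**2 - 1233232) = 405031*(33124 - 1233232) = 405031*(-1200108) = -486080943348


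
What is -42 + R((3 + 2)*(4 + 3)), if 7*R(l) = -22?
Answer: -316/7 ≈ -45.143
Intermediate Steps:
R(l) = -22/7 (R(l) = (⅐)*(-22) = -22/7)
-42 + R((3 + 2)*(4 + 3)) = -42 - 22/7 = -316/7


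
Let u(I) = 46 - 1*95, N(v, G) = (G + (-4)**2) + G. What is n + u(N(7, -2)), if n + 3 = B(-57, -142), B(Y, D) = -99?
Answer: -151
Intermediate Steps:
n = -102 (n = -3 - 99 = -102)
N(v, G) = 16 + 2*G (N(v, G) = (G + 16) + G = (16 + G) + G = 16 + 2*G)
u(I) = -49 (u(I) = 46 - 95 = -49)
n + u(N(7, -2)) = -102 - 49 = -151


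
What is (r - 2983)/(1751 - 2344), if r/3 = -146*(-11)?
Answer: -1835/593 ≈ -3.0944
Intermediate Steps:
r = 4818 (r = 3*(-146*(-11)) = 3*1606 = 4818)
(r - 2983)/(1751 - 2344) = (4818 - 2983)/(1751 - 2344) = 1835/(-593) = 1835*(-1/593) = -1835/593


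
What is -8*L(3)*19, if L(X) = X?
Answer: -456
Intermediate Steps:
-8*L(3)*19 = -8*3*19 = -24*19 = -456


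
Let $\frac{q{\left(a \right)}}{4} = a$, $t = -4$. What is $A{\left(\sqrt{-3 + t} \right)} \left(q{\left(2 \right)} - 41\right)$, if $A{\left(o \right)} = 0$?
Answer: $0$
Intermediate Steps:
$q{\left(a \right)} = 4 a$
$A{\left(\sqrt{-3 + t} \right)} \left(q{\left(2 \right)} - 41\right) = 0 \left(4 \cdot 2 - 41\right) = 0 \left(8 - 41\right) = 0 \left(-33\right) = 0$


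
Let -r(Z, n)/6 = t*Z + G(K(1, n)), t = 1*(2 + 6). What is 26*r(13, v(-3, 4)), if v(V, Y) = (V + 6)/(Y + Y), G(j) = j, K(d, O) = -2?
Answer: -15912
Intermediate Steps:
t = 8 (t = 1*8 = 8)
v(V, Y) = (6 + V)/(2*Y) (v(V, Y) = (6 + V)/((2*Y)) = (6 + V)*(1/(2*Y)) = (6 + V)/(2*Y))
r(Z, n) = 12 - 48*Z (r(Z, n) = -6*(8*Z - 2) = -6*(-2 + 8*Z) = 12 - 48*Z)
26*r(13, v(-3, 4)) = 26*(12 - 48*13) = 26*(12 - 624) = 26*(-612) = -15912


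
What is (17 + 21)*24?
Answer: 912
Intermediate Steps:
(17 + 21)*24 = 38*24 = 912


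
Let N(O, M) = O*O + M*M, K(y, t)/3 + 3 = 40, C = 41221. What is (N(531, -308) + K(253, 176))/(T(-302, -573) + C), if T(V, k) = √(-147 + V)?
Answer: 7768839428/849585645 - 188468*I*√449/849585645 ≈ 9.1443 - 0.0047006*I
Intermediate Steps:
K(y, t) = 111 (K(y, t) = -9 + 3*40 = -9 + 120 = 111)
N(O, M) = M² + O² (N(O, M) = O² + M² = M² + O²)
(N(531, -308) + K(253, 176))/(T(-302, -573) + C) = (((-308)² + 531²) + 111)/(√(-147 - 302) + 41221) = ((94864 + 281961) + 111)/(√(-449) + 41221) = (376825 + 111)/(I*√449 + 41221) = 376936/(41221 + I*√449)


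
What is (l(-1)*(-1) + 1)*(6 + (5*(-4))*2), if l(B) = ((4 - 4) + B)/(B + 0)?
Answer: 0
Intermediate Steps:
l(B) = 1 (l(B) = (0 + B)/B = B/B = 1)
(l(-1)*(-1) + 1)*(6 + (5*(-4))*2) = (1*(-1) + 1)*(6 + (5*(-4))*2) = (-1 + 1)*(6 - 20*2) = 0*(6 - 40) = 0*(-34) = 0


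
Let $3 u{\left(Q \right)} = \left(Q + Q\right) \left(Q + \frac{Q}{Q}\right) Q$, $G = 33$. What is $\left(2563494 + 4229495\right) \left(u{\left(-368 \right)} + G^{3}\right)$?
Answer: $- \frac{674499007937545}{3} \approx -2.2483 \cdot 10^{14}$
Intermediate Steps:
$u{\left(Q \right)} = \frac{2 Q^{2} \left(1 + Q\right)}{3}$ ($u{\left(Q \right)} = \frac{\left(Q + Q\right) \left(Q + \frac{Q}{Q}\right) Q}{3} = \frac{2 Q \left(Q + 1\right) Q}{3} = \frac{2 Q \left(1 + Q\right) Q}{3} = \frac{2 Q^{2} \left(1 + Q\right)}{3}$)
$\left(2563494 + 4229495\right) \left(u{\left(-368 \right)} + G^{3}\right) = \left(2563494 + 4229495\right) \left(\frac{2 \left(-368\right)^{2} \left(1 - 368\right)}{3} + 33^{3}\right) = 6792989 \left(\frac{2}{3} \cdot 135424 \left(-367\right) + 35937\right) = 6792989 \left(- \frac{99401216}{3} + 35937\right) = 6792989 \left(- \frac{99293405}{3}\right) = - \frac{674499007937545}{3}$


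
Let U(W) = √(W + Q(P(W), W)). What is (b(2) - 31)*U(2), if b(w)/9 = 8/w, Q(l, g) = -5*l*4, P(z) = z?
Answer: 5*I*√38 ≈ 30.822*I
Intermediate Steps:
Q(l, g) = -20*l
b(w) = 72/w (b(w) = 9*(8/w) = 72/w)
U(W) = √19*√(-W) (U(W) = √(W - 20*W) = √(-19*W) = √19*√(-W))
(b(2) - 31)*U(2) = (72/2 - 31)*(√19*√(-1*2)) = (72*(½) - 31)*(√19*√(-2)) = (36 - 31)*(√19*(I*√2)) = 5*(I*√38) = 5*I*√38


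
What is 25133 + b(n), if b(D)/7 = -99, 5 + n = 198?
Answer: 24440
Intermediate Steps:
n = 193 (n = -5 + 198 = 193)
b(D) = -693 (b(D) = 7*(-99) = -693)
25133 + b(n) = 25133 - 693 = 24440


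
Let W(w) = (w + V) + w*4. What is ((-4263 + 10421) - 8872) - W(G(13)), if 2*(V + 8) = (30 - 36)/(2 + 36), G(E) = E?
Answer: -105295/38 ≈ -2770.9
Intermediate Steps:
V = -307/38 (V = -8 + ((30 - 36)/(2 + 36))/2 = -8 + (-6/38)/2 = -8 + (-6*1/38)/2 = -8 + (½)*(-3/19) = -8 - 3/38 = -307/38 ≈ -8.0789)
W(w) = -307/38 + 5*w (W(w) = (w - 307/38) + w*4 = (-307/38 + w) + 4*w = -307/38 + 5*w)
((-4263 + 10421) - 8872) - W(G(13)) = ((-4263 + 10421) - 8872) - (-307/38 + 5*13) = (6158 - 8872) - (-307/38 + 65) = -2714 - 1*2163/38 = -2714 - 2163/38 = -105295/38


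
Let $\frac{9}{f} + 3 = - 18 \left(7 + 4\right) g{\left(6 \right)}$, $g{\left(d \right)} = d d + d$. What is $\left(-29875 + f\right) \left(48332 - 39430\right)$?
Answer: $- \frac{737471750956}{2773} \approx -2.6595 \cdot 10^{8}$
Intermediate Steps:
$g{\left(d \right)} = d + d^{2}$ ($g{\left(d \right)} = d^{2} + d = d + d^{2}$)
$f = - \frac{3}{2773}$ ($f = \frac{9}{-3 + - 18 \left(7 + 4\right) 6 \left(1 + 6\right)} = \frac{9}{-3 + \left(-18\right) 11 \cdot 6 \cdot 7} = \frac{9}{-3 - 8316} = \frac{9}{-8319} = 9 \left(- \frac{1}{8319}\right) = - \frac{3}{2773} \approx -0.0010819$)
$\left(-29875 + f\right) \left(48332 - 39430\right) = \left(-29875 - \frac{3}{2773}\right) \left(48332 - 39430\right) = \left(- \frac{82843378}{2773}\right) 8902 = - \frac{737471750956}{2773}$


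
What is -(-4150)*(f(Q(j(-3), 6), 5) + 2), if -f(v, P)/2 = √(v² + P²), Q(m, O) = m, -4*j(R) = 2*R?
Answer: 8300 - 4150*√109 ≈ -35027.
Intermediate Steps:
j(R) = -R/2
f(v, P) = -2*√(P² + v²) (f(v, P) = -2*√(v² + P²) = -2*√(P² + v²))
-(-4150)*(f(Q(j(-3), 6), 5) + 2) = -(-4150)*(-2*√(5² + (-½*(-3))²) + 2) = -(-4150)*(-2*√(25 + (3/2)²) + 2) = -(-4150)*(-2*√(25 + 9/4) + 2) = -(-4150)*(-√109 + 2) = -(-4150)*(2 - √109) = -4150*(-2 + √109) = 8300 - 4150*√109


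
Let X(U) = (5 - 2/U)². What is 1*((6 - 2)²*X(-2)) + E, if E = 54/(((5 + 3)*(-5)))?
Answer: 11493/20 ≈ 574.65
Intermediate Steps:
E = -27/20 (E = 54/((8*(-5))) = 54/(-40) = 54*(-1/40) = -27/20 ≈ -1.3500)
1*((6 - 2)²*X(-2)) + E = 1*((6 - 2)²*((-2 + 5*(-2))²/(-2)²)) - 27/20 = 1*(4²*((-2 - 10)²/4)) - 27/20 = 1*(16*((¼)*(-12)²)) - 27/20 = 1*(16*((¼)*144)) - 27/20 = 1*(16*36) - 27/20 = 1*576 - 27/20 = 576 - 27/20 = 11493/20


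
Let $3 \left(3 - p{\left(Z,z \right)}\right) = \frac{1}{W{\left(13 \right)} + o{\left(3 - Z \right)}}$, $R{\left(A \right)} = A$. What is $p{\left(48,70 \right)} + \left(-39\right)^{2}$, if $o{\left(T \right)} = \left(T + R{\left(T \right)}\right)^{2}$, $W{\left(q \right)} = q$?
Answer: $\frac{37092635}{24339} \approx 1524.0$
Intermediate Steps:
$o{\left(T \right)} = 4 T^{2}$ ($o{\left(T \right)} = \left(T + T\right)^{2} = \left(2 T\right)^{2} = 4 T^{2}$)
$p{\left(Z,z \right)} = 3 - \frac{1}{3 \left(13 + 4 \left(3 - Z\right)^{2}\right)}$
$p{\left(48,70 \right)} + \left(-39\right)^{2} = \frac{4 \left(29 + 9 \left(-3 + 48\right)^{2}\right)}{3 \left(13 + 4 \left(-3 + 48\right)^{2}\right)} + \left(-39\right)^{2} = \frac{4 \left(29 + 9 \cdot 45^{2}\right)}{3 \left(13 + 4 \cdot 45^{2}\right)} + 1521 = \frac{4 \left(29 + 9 \cdot 2025\right)}{3 \left(13 + 4 \cdot 2025\right)} + 1521 = \frac{4 \left(29 + 18225\right)}{3 \left(13 + 8100\right)} + 1521 = \frac{4}{3} \cdot \frac{1}{8113} \cdot 18254 + 1521 = \frac{73016}{24339} + 1521 = \frac{37092635}{24339}$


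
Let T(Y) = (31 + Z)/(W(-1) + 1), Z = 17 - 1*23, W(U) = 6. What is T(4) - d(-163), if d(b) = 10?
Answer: -45/7 ≈ -6.4286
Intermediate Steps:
Z = -6 (Z = 17 - 23 = -6)
T(Y) = 25/7 (T(Y) = (31 - 6)/(6 + 1) = 25/7)
T(4) - d(-163) = 25/7 - 1*10 = 25/7 - 10 = -45/7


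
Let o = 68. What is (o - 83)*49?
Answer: -735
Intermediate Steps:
(o - 83)*49 = (68 - 83)*49 = -15*49 = -735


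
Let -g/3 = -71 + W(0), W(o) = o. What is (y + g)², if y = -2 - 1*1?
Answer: 44100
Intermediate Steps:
y = -3 (y = -2 - 1 = -3)
g = 213 (g = -3*(-71 + 0) = -3*(-71) = 213)
(y + g)² = (-3 + 213)² = 210² = 44100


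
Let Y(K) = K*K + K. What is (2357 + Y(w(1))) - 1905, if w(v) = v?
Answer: 454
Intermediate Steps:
Y(K) = K + K**2 (Y(K) = K**2 + K = K + K**2)
(2357 + Y(w(1))) - 1905 = (2357 + 1*(1 + 1)) - 1905 = (2357 + 1*2) - 1905 = (2357 + 2) - 1905 = 2359 - 1905 = 454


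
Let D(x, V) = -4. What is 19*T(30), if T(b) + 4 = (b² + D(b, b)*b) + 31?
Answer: 15333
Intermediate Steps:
T(b) = 27 + b² - 4*b (T(b) = -4 + ((b² - 4*b) + 31) = -4 + (31 + b² - 4*b) = 27 + b² - 4*b)
19*T(30) = 19*(27 + 30² - 4*30) = 19*(27 + 900 - 120) = 19*807 = 15333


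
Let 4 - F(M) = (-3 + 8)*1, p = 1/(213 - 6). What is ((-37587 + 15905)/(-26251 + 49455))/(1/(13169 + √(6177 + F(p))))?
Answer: -142765129/11602 - 21682*√386/5801 ≈ -12379.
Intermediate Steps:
p = 1/207 ≈ 0.0048309
F(M) = -1 (F(M) = 4 - (-3 + 8) = 4 - 5 = -1)
((-37587 + 15905)/(-26251 + 49455))/(1/(13169 + √(6177 + F(p)))) = ((-37587 + 15905)/(-26251 + 49455))/(1/(13169 + √(6177 - 1))) = (-21682/23204)/(1/(13169 + √6176)) = (-21682*1/23204)/(1/(13169 + 4*√386)) = -10841*(13169 + 4*√386)/11602 = -142765129/11602 - 21682*√386/5801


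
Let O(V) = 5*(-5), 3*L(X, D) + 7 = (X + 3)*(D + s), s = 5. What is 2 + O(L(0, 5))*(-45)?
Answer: 1127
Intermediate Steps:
L(X, D) = -7/3 + (3 + X)*(5 + D)/3 (L(X, D) = -7/3 + ((X + 3)*(D + 5))/3 = -7/3 + ((3 + X)*(5 + D))/3 = -7/3 + (3 + X)*(5 + D)/3)
O(V) = -25
2 + O(L(0, 5))*(-45) = 2 - 25*(-45) = 2 + 1125 = 1127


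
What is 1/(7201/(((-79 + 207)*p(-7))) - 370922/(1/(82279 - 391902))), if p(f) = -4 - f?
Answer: 384/44100857251105 ≈ 8.7073e-12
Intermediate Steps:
1/(7201/(((-79 + 207)*p(-7))) - 370922/(1/(82279 - 391902))) = 1/(7201/(((-79 + 207)*(-4 - 1*(-7)))) - 370922/(1/(82279 - 391902))) = 1/(7201/((128*(-4 + 7))) - 370922/(1/(-309623))) = 1/(7201/((128*3)) - 370922/(-1/309623)) = 1/(7201/384 - 370922*(-309623)) = 1/(7201*(1/384) + 114845982406) = 1/(7201/384 + 114845982406) = 1/(44100857251105/384) = 384/44100857251105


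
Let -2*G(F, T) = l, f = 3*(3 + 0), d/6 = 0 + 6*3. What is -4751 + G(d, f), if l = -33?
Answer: -9469/2 ≈ -4734.5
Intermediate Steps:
d = 108 (d = 6*(0 + 6*3) = 6*(0 + 18) = 6*18 = 108)
f = 9 (f = 3*3 = 9)
G(F, T) = 33/2 (G(F, T) = -½*(-33) = 33/2)
-4751 + G(d, f) = -4751 + 33/2 = -9469/2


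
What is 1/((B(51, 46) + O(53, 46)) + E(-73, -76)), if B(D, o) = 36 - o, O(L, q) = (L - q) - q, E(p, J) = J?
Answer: -1/125 ≈ -0.0080000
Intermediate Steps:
O(L, q) = L - 2*q
1/((B(51, 46) + O(53, 46)) + E(-73, -76)) = 1/(((36 - 1*46) + (53 - 2*46)) - 76) = 1/(((36 - 46) + (53 - 92)) - 76) = 1/((-10 - 39) - 76) = 1/(-49 - 76) = 1/(-125) = -1/125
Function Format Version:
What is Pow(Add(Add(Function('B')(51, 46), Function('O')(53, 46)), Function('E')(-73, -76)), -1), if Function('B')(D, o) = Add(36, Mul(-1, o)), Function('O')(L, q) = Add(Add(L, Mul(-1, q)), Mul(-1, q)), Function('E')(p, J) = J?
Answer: Rational(-1, 125) ≈ -0.0080000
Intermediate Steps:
Function('O')(L, q) = Add(L, Mul(-2, q))
Pow(Add(Add(Function('B')(51, 46), Function('O')(53, 46)), Function('E')(-73, -76)), -1) = Pow(Add(Add(Add(36, Mul(-1, 46)), Add(53, Mul(-2, 46))), -76), -1) = Pow(Add(Add(Add(36, -46), Add(53, -92)), -76), -1) = Pow(Add(Add(-10, -39), -76), -1) = Pow(Add(-49, -76), -1) = Pow(-125, -1) = Rational(-1, 125)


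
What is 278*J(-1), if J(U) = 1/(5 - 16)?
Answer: -278/11 ≈ -25.273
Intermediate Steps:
J(U) = -1/11 (J(U) = 1/(-11) = -1/11)
278*J(-1) = 278*(-1/11) = -278/11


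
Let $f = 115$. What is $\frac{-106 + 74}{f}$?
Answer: $- \frac{32}{115} \approx -0.27826$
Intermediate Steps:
$\frac{-106 + 74}{f} = \frac{-106 + 74}{115} = \left(-32\right) \frac{1}{115} = - \frac{32}{115}$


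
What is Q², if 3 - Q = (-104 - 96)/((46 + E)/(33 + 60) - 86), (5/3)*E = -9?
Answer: 694902321/1583005369 ≈ 0.43898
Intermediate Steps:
E = -27/5 (E = (⅗)*(-9) = -27/5 ≈ -5.4000)
Q = 26361/39787 (Q = 3 - (-104 - 96)/((46 - 27/5)/(33 + 60) - 86) = 3 - (-200)/((203/5)/93 - 86) = 3 - (-200)/((203/5)*(1/93) - 86) = 3 - (-200)/(203/465 - 86) = 3 - (-200)/(-39787/465) = 3 - (-200)*(-465)/39787 = 3 - 1*93000/39787 = 3 - 93000/39787 = 26361/39787 ≈ 0.66255)
Q² = (26361/39787)² = 694902321/1583005369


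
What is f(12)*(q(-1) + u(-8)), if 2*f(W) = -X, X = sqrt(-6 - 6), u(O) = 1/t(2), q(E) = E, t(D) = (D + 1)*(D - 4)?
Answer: 7*I*sqrt(3)/6 ≈ 2.0207*I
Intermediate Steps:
t(D) = (1 + D)*(-4 + D)
u(O) = -1/6 (u(O) = 1/(-4 + 2**2 - 3*2) = 1/(-4 + 4 - 6) = 1/(-6) = -1/6)
X = 2*I*sqrt(3) (X = sqrt(-12) = 2*I*sqrt(3) ≈ 3.4641*I)
f(W) = -I*sqrt(3) (f(W) = (-2*I*sqrt(3))/2 = -I*sqrt(3))
f(12)*(q(-1) + u(-8)) = (-I*sqrt(3))*(-1 - 1/6) = -I*sqrt(3)*(-7/6) = 7*I*sqrt(3)/6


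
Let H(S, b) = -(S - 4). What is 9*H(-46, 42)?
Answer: 450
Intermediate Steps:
H(S, b) = 4 - S (H(S, b) = -(-4 + S) = 4 - S)
9*H(-46, 42) = 9*(4 - 1*(-46)) = 9*(4 + 46) = 9*50 = 450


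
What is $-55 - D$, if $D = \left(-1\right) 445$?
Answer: $390$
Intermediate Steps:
$D = -445$
$-55 - D = -55 - -445 = -55 + 445 = 390$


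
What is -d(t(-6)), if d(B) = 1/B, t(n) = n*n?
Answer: -1/36 ≈ -0.027778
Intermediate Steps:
t(n) = n²
-d(t(-6)) = -1/((-6)²) = -1/36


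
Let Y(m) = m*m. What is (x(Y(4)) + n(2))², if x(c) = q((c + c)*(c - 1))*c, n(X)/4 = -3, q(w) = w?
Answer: 58798224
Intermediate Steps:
Y(m) = m²
n(X) = -12 (n(X) = 4*(-3) = -12)
x(c) = 2*c²*(-1 + c) (x(c) = ((c + c)*(c - 1))*c = ((2*c)*(-1 + c))*c = (2*c*(-1 + c))*c = 2*c²*(-1 + c))
(x(Y(4)) + n(2))² = (2*(4²)²*(-1 + 4²) - 12)² = (2*16²*(-1 + 16) - 12)² = (2*256*15 - 12)² = (7680 - 12)² = 7668² = 58798224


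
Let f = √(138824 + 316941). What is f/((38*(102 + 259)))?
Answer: √455765/13718 ≈ 0.049213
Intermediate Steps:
f = √455765 ≈ 675.10
f/((38*(102 + 259))) = √455765/((38*(102 + 259))) = √455765/((38*361)) = √455765/13718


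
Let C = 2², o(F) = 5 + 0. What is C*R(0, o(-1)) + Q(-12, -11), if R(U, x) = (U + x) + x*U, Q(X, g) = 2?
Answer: 22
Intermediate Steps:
o(F) = 5
R(U, x) = U + x + U*x (R(U, x) = (U + x) + U*x = U + x + U*x)
C = 4
C*R(0, o(-1)) + Q(-12, -11) = 4*(0 + 5 + 0*5) + 2 = 4*(0 + 5 + 0) + 2 = 4*5 + 2 = 20 + 2 = 22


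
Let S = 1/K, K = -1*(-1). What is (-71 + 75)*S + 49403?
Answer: 49407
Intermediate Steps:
K = 1
S = 1 (S = 1/1 = 1)
(-71 + 75)*S + 49403 = (-71 + 75)*1 + 49403 = 4*1 + 49403 = 4 + 49403 = 49407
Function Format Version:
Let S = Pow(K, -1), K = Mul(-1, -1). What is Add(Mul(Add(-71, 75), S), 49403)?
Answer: 49407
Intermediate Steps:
K = 1
S = 1 (S = Pow(1, -1) = 1)
Add(Mul(Add(-71, 75), S), 49403) = Add(Mul(Add(-71, 75), 1), 49403) = Add(Mul(4, 1), 49403) = Add(4, 49403) = 49407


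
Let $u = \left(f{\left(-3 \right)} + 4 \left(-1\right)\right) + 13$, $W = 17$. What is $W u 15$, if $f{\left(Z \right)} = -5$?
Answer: $1020$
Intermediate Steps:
$u = 4$ ($u = \left(-5 + 4 \left(-1\right)\right) + 13 = \left(-5 - 4\right) + 13 = -9 + 13 = 4$)
$W u 15 = 17 \cdot 4 \cdot 15 = 68 \cdot 15 = 1020$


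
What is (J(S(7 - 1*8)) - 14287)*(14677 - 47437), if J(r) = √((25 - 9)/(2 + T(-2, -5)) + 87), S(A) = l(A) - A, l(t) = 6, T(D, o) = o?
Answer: 468042120 - 76440*√15 ≈ 4.6775e+8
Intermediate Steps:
S(A) = 6 - A
J(r) = 7*√15/3 (J(r) = √((25 - 9)/(2 - 5) + 87) = √(16/(-3) + 87) = √(16*(-⅓) + 87) = √(-16/3 + 87) = √(245/3) = 7*√15/3)
(J(S(7 - 1*8)) - 14287)*(14677 - 47437) = (7*√15/3 - 14287)*(14677 - 47437) = (-14287 + 7*√15/3)*(-32760) = 468042120 - 76440*√15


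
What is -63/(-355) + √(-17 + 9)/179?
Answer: 63/355 + 2*I*√2/179 ≈ 0.17746 + 0.015801*I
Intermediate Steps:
-63/(-355) + √(-17 + 9)/179 = -63*(-1/355) + √(-8)*(1/179) = 63/355 + (2*I*√2)*(1/179) = 63/355 + 2*I*√2/179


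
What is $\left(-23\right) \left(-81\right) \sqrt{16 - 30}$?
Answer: $1863 i \sqrt{14} \approx 6970.7 i$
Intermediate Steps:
$\left(-23\right) \left(-81\right) \sqrt{16 - 30} = 1863 \sqrt{-14} = 1863 i \sqrt{14}$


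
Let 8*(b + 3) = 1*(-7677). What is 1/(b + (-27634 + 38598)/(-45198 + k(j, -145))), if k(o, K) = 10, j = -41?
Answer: -90376/87020125 ≈ -0.0010386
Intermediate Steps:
b = -7701/8 (b = -3 + (1*(-7677))/8 = -3 + (⅛)*(-7677) = -3 - 7677/8 = -7701/8 ≈ -962.63)
1/(b + (-27634 + 38598)/(-45198 + k(j, -145))) = 1/(-7701/8 + (-27634 + 38598)/(-45198 + 10)) = 1/(-7701/8 + 10964/(-45188)) = 1/(-7701/8 + 10964*(-1/45188)) = 1/(-7701/8 - 2741/11297) = 1/(-87020125/90376) = -90376/87020125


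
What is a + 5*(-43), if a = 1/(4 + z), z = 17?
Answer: -4514/21 ≈ -214.95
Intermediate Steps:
a = 1/21 (a = 1/(4 + 17) = 1/21 ≈ 0.047619)
a + 5*(-43) = 1/21 + 5*(-43) = 1/21 - 215 = -4514/21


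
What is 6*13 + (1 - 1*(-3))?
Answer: 82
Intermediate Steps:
6*13 + (1 - 1*(-3)) = 78 + (1 + 3) = 78 + 4 = 82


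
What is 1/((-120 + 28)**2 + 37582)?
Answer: 1/46046 ≈ 2.1717e-5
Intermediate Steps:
1/((-120 + 28)**2 + 37582) = 1/((-92)**2 + 37582) = 1/(8464 + 37582) = 1/46046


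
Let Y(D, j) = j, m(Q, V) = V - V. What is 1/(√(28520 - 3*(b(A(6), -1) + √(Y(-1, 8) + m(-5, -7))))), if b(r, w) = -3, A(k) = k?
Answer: (28529 - 6*√2)^(-½) ≈ 0.0059214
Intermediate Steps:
m(Q, V) = 0
1/(√(28520 - 3*(b(A(6), -1) + √(Y(-1, 8) + m(-5, -7))))) = 1/(√(28520 - 3*(-3 + √(8 + 0)))) = 1/(√(28520 - 3*(-3 + √8))) = 1/(√(28520 - 3*(-3 + 2*√2))) = 1/(√(28520 + (9 - 6*√2))) = 1/(√(28529 - 6*√2)) = (28529 - 6*√2)^(-½)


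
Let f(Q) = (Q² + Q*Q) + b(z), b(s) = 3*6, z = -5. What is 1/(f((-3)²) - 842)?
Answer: -1/662 ≈ -0.0015106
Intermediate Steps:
b(s) = 18
f(Q) = 18 + 2*Q² (f(Q) = (Q² + Q*Q) + 18 = (Q² + Q²) + 18 = 2*Q² + 18 = 18 + 2*Q²)
1/(f((-3)²) - 842) = 1/((18 + 2*((-3)²)²) - 842) = 1/((18 + 2*9²) - 842) = 1/((18 + 2*81) - 842) = 1/((18 + 162) - 842) = 1/(180 - 842) = 1/(-662) = -1/662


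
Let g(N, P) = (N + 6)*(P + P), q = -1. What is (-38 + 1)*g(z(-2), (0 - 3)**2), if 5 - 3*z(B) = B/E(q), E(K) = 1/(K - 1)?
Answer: -4218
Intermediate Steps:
E(K) = 1/(-1 + K)
z(B) = 5/3 + 2*B/3 (z(B) = 5/3 - B/(3*(1/(-1 - 1))) = 5/3 - B/(3*(1/(-2))) = 5/3 - B/(3*(-1/2)) = 5/3 - B*(-2)/3 = 5/3 - (-2)*B/3 = 5/3 + 2*B/3)
g(N, P) = 2*P*(6 + N) (g(N, P) = (6 + N)*(2*P) = 2*P*(6 + N))
(-38 + 1)*g(z(-2), (0 - 3)**2) = (-38 + 1)*(2*(0 - 3)**2*(6 + (5/3 + (2/3)*(-2)))) = -74*(-3)**2*(6 + (5/3 - 4/3)) = -74*9*(6 + 1/3) = -74*9*19/3 = -37*114 = -4218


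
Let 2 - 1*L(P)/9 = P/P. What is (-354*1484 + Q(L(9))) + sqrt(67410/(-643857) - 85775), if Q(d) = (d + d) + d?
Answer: -525309 + I*sqrt(3950914130423705)/214619 ≈ -5.2531e+5 + 292.87*I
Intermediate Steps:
L(P) = 9 (L(P) = 18 - 9*P/P = 18 - 9*1 = 18 - 9 = 9)
Q(d) = 3*d (Q(d) = 2*d + d = 3*d)
(-354*1484 + Q(L(9))) + sqrt(67410/(-643857) - 85775) = (-354*1484 + 3*9) + sqrt(67410/(-643857) - 85775) = (-525336 + 27) + sqrt(67410*(-1/643857) - 85775) = -525309 + sqrt(-22470/214619 - 85775) = -525309 + sqrt(-18408967195/214619) = -525309 + I*sqrt(3950914130423705)/214619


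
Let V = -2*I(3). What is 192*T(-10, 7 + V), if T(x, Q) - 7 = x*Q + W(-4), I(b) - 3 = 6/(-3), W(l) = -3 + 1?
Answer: -8640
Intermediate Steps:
W(l) = -2
I(b) = 1 (I(b) = 3 + 6/(-3) = 3 + 6*(-1/3) = 3 - 2 = 1)
V = -2 (V = -2*1 = -2)
T(x, Q) = 5 + Q*x (T(x, Q) = 7 + (x*Q - 2) = 7 + (Q*x - 2) = 7 + (-2 + Q*x) = 5 + Q*x)
192*T(-10, 7 + V) = 192*(5 + (7 - 2)*(-10)) = 192*(5 + 5*(-10)) = 192*(5 - 50) = 192*(-45) = -8640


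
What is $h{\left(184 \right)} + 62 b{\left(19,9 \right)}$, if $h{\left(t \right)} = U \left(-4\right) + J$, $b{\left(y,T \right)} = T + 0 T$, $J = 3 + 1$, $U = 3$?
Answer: $550$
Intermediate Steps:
$J = 4$
$b{\left(y,T \right)} = T$ ($b{\left(y,T \right)} = T + 0 = T$)
$h{\left(t \right)} = -8$ ($h{\left(t \right)} = 3 \left(-4\right) + 4 = -12 + 4 = -8$)
$h{\left(184 \right)} + 62 b{\left(19,9 \right)} = -8 + 62 \cdot 9 = -8 + 558 = 550$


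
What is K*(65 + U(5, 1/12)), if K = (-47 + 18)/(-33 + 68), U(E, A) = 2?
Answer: -1943/35 ≈ -55.514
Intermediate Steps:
K = -29/35 ≈ -0.82857
K*(65 + U(5, 1/12)) = -29*(65 + 2)/35 = -29/35*67 = -1943/35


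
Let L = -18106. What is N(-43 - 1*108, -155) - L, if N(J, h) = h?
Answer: 17951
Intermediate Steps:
N(-43 - 1*108, -155) - L = -155 - 1*(-18106) = -155 + 18106 = 17951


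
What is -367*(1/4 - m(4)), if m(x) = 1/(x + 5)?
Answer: -1835/36 ≈ -50.972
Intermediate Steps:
m(x) = 1/(5 + x)
-367*(1/4 - m(4)) = -367*(1/4 - 1/(5 + 4)) = -367*(¼ - 1/9) = -367*(¼ - 1*⅑) = -367*(¼ - ⅑) = -367*5/36 = -1835/36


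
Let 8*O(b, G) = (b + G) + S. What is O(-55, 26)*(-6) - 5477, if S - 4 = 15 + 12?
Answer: -10957/2 ≈ -5478.5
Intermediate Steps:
S = 31 (S = 4 + (15 + 12) = 4 + 27 = 31)
O(b, G) = 31/8 + G/8 + b/8 (O(b, G) = ((b + G) + 31)/8 = ((G + b) + 31)/8 = (31 + G + b)/8 = 31/8 + G/8 + b/8)
O(-55, 26)*(-6) - 5477 = (31/8 + (⅛)*26 + (⅛)*(-55))*(-6) - 5477 = (31/8 + 13/4 - 55/8)*(-6) - 5477 = (¼)*(-6) - 5477 = -3/2 - 5477 = -10957/2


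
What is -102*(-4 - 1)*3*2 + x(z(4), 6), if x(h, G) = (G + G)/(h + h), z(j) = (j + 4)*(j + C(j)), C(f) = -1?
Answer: 12241/4 ≈ 3060.3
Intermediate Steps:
z(j) = (-1 + j)*(4 + j) (z(j) = (j + 4)*(j - 1) = (4 + j)*(-1 + j) = (-1 + j)*(4 + j))
x(h, G) = G/h (x(h, G) = (2*G)/((2*h)) = (2*G)*(1/(2*h)) = G/h)
-102*(-4 - 1)*3*2 + x(z(4), 6) = -102*(-4 - 1)*3*2 + 6/(-4 + 4² + 3*4) = -(-510)*6 + 6/(-4 + 16 + 12) = -102*(-30) + 6/24 = 3060 + 6*(1/24) = 3060 + ¼ = 12241/4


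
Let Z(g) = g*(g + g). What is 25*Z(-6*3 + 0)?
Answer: 16200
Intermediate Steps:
Z(g) = 2*g² (Z(g) = g*(2*g) = 2*g²)
25*Z(-6*3 + 0) = 25*(2*(-6*3 + 0)²) = 25*(2*(-18 + 0)²) = 25*(2*(-18)²) = 25*(2*324) = 25*648 = 16200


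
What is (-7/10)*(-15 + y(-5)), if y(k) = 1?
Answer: 49/5 ≈ 9.8000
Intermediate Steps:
(-7/10)*(-15 + y(-5)) = (-7/10)*(-15 + 1) = -7*⅒*(-14) = -7/10*(-14) = 49/5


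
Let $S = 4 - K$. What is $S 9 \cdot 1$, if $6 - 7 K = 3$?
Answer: $\frac{225}{7} \approx 32.143$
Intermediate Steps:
$K = \frac{3}{7}$ ($K = \frac{6}{7} - \frac{3}{7} = \frac{3}{7} \approx 0.42857$)
$S = \frac{25}{7}$ ($S = 4 - \frac{3}{7} = \frac{25}{7} \approx 3.5714$)
$S 9 \cdot 1 = \frac{25}{7} \cdot 9 \cdot 1 = \frac{225}{7} \cdot 1 = \frac{225}{7}$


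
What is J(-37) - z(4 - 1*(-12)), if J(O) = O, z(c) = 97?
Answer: -134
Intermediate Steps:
J(-37) - z(4 - 1*(-12)) = -37 - 1*97 = -37 - 97 = -134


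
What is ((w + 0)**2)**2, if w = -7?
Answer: 2401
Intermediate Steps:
((w + 0)**2)**2 = ((-7 + 0)**2)**2 = ((-7)**2)**2 = 49**2 = 2401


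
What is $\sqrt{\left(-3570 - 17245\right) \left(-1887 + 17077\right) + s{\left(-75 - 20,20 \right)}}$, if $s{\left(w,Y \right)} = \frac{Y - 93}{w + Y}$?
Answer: $\frac{i \sqrt{71140466031}}{15} \approx 17781.0 i$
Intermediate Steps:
$s{\left(w,Y \right)} = \frac{-93 + Y}{Y + w}$
$\sqrt{\left(-3570 - 17245\right) \left(-1887 + 17077\right) + s{\left(-75 - 20,20 \right)}} = \sqrt{\left(-3570 - 17245\right) \left(-1887 + 17077\right) + \frac{-93 + 20}{20 - 95}} = \sqrt{\left(-20815\right) 15190 + \frac{1}{20 - 95} \left(-73\right)} = \sqrt{-316179850 + \frac{1}{20 - 95} \left(-73\right)} = \sqrt{-316179850 + \frac{1}{-75} \left(-73\right)} = \sqrt{-316179850 - - \frac{73}{75}} = \sqrt{-316179850 + \frac{73}{75}} = \sqrt{- \frac{23713488677}{75}} = \frac{i \sqrt{71140466031}}{15}$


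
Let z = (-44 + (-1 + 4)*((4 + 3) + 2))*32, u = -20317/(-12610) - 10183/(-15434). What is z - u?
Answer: -26579187692/48655685 ≈ -546.27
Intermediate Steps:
u = 110495052/48655685 (u = -20317*(-1/12610) - 10183*(-1/15434) = 20317/12610 + 10183/15434 = 110495052/48655685 ≈ 2.2710)
z = -544 (z = (-44 + 3*(7 + 2))*32 = (-44 + 3*9)*32 = (-44 + 27)*32 = -17*32 = -544)
z - u = -544 - 1*110495052/48655685 = -544 - 110495052/48655685 = -26579187692/48655685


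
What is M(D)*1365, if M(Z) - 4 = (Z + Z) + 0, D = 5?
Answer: 19110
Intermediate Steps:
M(Z) = 4 + 2*Z (M(Z) = 4 + ((Z + Z) + 0) = 4 + (2*Z + 0) = 4 + 2*Z)
M(D)*1365 = (4 + 2*5)*1365 = (4 + 10)*1365 = 14*1365 = 19110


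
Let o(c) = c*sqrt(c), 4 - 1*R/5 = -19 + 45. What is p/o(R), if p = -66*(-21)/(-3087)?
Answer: -I*sqrt(110)/26950 ≈ -0.00038917*I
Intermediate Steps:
R = -110 (R = 20 - 5*(-19 + 45) = 20 - 5*26 = 20 - 130 = -110)
o(c) = c**(3/2)
p = -22/49 (p = 1386*(-1/3087) = -22/49 ≈ -0.44898)
p/o(R) = -22*I*sqrt(110)/12100/49 = -I*sqrt(110)/26950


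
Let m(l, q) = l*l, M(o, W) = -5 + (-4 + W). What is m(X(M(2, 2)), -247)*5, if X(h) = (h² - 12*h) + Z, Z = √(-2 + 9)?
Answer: 88480 + 1330*√7 ≈ 91999.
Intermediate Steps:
Z = √7 ≈ 2.6458
M(o, W) = -9 + W
X(h) = √7 + h² - 12*h (X(h) = (h² - 12*h) + √7 = √7 + h² - 12*h)
m(l, q) = l²
m(X(M(2, 2)), -247)*5 = (√7 + (-9 + 2)² - 12*(-9 + 2))²*5 = (√7 + (-7)² - 12*(-7))²*5 = (√7 + 49 + 84)²*5 = (133 + √7)²*5 = 5*(133 + √7)²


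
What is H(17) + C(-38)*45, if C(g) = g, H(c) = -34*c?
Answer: -2288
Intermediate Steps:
H(17) + C(-38)*45 = -34*17 - 38*45 = -578 - 1710 = -2288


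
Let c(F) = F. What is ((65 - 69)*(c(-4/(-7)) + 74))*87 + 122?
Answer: -180802/7 ≈ -25829.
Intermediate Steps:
((65 - 69)*(c(-4/(-7)) + 74))*87 + 122 = ((65 - 69)*(-4/(-7) + 74))*87 + 122 = -4*(-4*(-⅐) + 74)*87 + 122 = -4*(4/7 + 74)*87 + 122 = -4*522/7*87 + 122 = -2088/7*87 + 122 = -181656/7 + 122 = -180802/7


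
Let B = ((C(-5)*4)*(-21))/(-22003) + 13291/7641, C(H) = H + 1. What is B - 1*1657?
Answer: -278293122914/168124923 ≈ -1655.3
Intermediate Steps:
C(H) = 1 + H
B = 289874497/168124923 (B = (((1 - 5)*4)*(-21))/(-22003) + 13291/7641 = (-4*4*(-21))*(-1/22003) + 13291*(1/7641) = -16*(-21)*(-1/22003) + 13291/7641 = 336*(-1/22003) + 13291/7641 = -336/22003 + 13291/7641 = 289874497/168124923 ≈ 1.7242)
B - 1*1657 = 289874497/168124923 - 1*1657 = 289874497/168124923 - 1657 = -278293122914/168124923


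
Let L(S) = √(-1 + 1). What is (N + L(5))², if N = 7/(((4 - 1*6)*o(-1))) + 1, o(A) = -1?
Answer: 81/4 ≈ 20.250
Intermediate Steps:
L(S) = 0 (L(S) = √0 = 0)
N = 9/2 (N = 7/(((4 - 1*6)*(-1))) + 1 = 7/(((4 - 6)*(-1))) + 1 = 7/((-2*(-1))) + 1 = 7/2 + 1 = 9/2 ≈ 4.5000)
(N + L(5))² = (9/2 + 0)² = (9/2)² = 81/4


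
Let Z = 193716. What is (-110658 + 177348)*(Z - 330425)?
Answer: -9117123210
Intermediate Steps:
(-110658 + 177348)*(Z - 330425) = (-110658 + 177348)*(193716 - 330425) = 66690*(-136709) = -9117123210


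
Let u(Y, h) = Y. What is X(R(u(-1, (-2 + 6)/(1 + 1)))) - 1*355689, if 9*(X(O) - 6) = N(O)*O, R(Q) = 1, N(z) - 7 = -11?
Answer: -3201151/9 ≈ -3.5568e+5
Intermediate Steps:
N(z) = -4 (N(z) = 7 - 11 = -4)
X(O) = 6 - 4*O/9 (X(O) = 6 + (-4*O)/9 = 6 - 4*O/9)
X(R(u(-1, (-2 + 6)/(1 + 1)))) - 1*355689 = (6 - 4/9*1) - 1*355689 = (6 - 4/9) - 355689 = 50/9 - 355689 = -3201151/9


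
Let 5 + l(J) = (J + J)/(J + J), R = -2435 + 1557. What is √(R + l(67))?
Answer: 21*I*√2 ≈ 29.698*I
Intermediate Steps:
R = -878
l(J) = -4 (l(J) = -5 + (J + J)/(J + J) = -5 + (2*J)/((2*J)) = -5 + (2*J)*(1/(2*J)) = -5 + 1 = -4)
√(R + l(67)) = √(-878 - 4) = √(-882) = 21*I*√2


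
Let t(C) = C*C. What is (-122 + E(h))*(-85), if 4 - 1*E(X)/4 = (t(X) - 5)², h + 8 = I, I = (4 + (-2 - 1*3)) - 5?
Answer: 12412550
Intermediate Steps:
t(C) = C²
I = -6 (I = (4 + (-2 - 3)) - 5 = (4 - 5) - 5 = -1 - 5 = -6)
h = -14 (h = -8 - 6 = -14)
E(X) = 16 - 4*(-5 + X²)² (E(X) = 16 - 4*(X² - 5)² = 16 - 4*(-5 + X²)²)
(-122 + E(h))*(-85) = (-122 + (16 - 4*(-5 + (-14)²)²))*(-85) = (-122 + (16 - 4*(-5 + 196)²))*(-85) = (-122 + (16 - 4*191²))*(-85) = (-122 + (16 - 4*36481))*(-85) = (-122 + (16 - 145924))*(-85) = (-122 - 145908)*(-85) = -146030*(-85) = 12412550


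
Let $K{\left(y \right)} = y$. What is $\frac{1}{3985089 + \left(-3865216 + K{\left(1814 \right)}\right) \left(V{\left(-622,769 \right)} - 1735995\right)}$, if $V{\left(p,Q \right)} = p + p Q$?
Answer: $\frac{1}{8557188293959} \approx 1.1686 \cdot 10^{-13}$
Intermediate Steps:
$V{\left(p,Q \right)} = p + Q p$
$\frac{1}{3985089 + \left(-3865216 + K{\left(1814 \right)}\right) \left(V{\left(-622,769 \right)} - 1735995\right)} = \frac{1}{3985089 + \left(-3865216 + 1814\right) \left(- 622 \left(1 + 769\right) - 1735995\right)} = \frac{1}{3985089 - 3863402 \left(\left(-622\right) 770 - 1735995\right)} = \frac{1}{3985089 - 3863402 \left(-478940 - 1735995\right)} = \frac{1}{3985089 - -8557184308870} = \frac{1}{3985089 + 8557184308870} = \frac{1}{8557188293959}$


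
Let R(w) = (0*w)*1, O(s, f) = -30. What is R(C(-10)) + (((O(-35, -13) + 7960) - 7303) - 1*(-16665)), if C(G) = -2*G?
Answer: 17292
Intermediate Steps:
R(w) = 0 (R(w) = 0*1 = 0)
R(C(-10)) + (((O(-35, -13) + 7960) - 7303) - 1*(-16665)) = 0 + (((-30 + 7960) - 7303) - 1*(-16665)) = 0 + ((7930 - 7303) + 16665) = 0 + (627 + 16665) = 0 + 17292 = 17292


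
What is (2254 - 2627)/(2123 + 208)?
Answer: -373/2331 ≈ -0.16002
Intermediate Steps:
(2254 - 2627)/(2123 + 208) = -373/2331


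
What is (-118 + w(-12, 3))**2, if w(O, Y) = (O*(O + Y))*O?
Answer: 1999396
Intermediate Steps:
w(O, Y) = O**2*(O + Y)
(-118 + w(-12, 3))**2 = (-118 + (-12)**2*(-12 + 3))**2 = (-118 + 144*(-9))**2 = (-118 - 1296)**2 = (-1414)**2 = 1999396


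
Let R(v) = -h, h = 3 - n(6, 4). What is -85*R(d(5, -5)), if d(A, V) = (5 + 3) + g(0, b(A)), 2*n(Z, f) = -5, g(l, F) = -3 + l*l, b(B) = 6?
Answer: 935/2 ≈ 467.50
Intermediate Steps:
g(l, F) = -3 + l²
n(Z, f) = -5/2 (n(Z, f) = (½)*(-5) = -5/2)
d(A, V) = 5 (d(A, V) = (5 + 3) + (-3 + 0²) = 8 + (-3 + 0) = 8 - 3 = 5)
h = 11/2 (h = 3 - 1*(-5/2) = 3 + 5/2 = 11/2 ≈ 5.5000)
R(v) = -11/2 (R(v) = -1*11/2 = -11/2)
-85*R(d(5, -5)) = -85*(-11/2) = 935/2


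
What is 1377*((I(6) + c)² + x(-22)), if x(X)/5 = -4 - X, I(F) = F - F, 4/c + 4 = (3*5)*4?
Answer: 24291657/196 ≈ 1.2394e+5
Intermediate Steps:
c = 1/14 (c = 4/(-4 + (3*5)*4) = 4/(-4 + 15*4) = 4/(-4 + 60) = 4/56 = 4*(1/56) = 1/14 ≈ 0.071429)
I(F) = 0
x(X) = -20 - 5*X (x(X) = 5*(-4 - X) = -20 - 5*X)
1377*((I(6) + c)² + x(-22)) = 1377*((0 + 1/14)² + (-20 - 5*(-22))) = 1377*((1/14)² + (-20 + 110)) = 1377*(1/196 + 90) = 1377*(17641/196) = 24291657/196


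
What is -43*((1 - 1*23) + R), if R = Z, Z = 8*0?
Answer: 946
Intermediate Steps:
Z = 0
R = 0
-43*((1 - 1*23) + R) = -43*((1 - 1*23) + 0) = -43*((1 - 23) + 0) = -43*(-22 + 0) = -43*(-22) = 946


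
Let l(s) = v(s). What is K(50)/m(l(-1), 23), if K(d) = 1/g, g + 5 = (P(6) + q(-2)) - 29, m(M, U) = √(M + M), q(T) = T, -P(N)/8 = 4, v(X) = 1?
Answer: -√2/136 ≈ -0.010399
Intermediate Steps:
P(N) = -32 (P(N) = -8*4 = -32)
l(s) = 1
m(M, U) = √2*√M (m(M, U) = √(2*M) = √2*√M)
g = -68 (g = -5 + ((-32 - 2) - 29) = -5 + (-34 - 29) = -5 - 63 = -68)
K(d) = -1/68 (K(d) = 1/(-68) = -1/68)
K(50)/m(l(-1), 23) = -√2/2/68 = -√2/136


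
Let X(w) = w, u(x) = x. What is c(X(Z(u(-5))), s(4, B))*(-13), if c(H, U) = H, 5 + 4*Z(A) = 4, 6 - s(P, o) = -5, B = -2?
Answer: 13/4 ≈ 3.2500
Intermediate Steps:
s(P, o) = 11 (s(P, o) = 6 - 1*(-5) = 6 + 5 = 11)
Z(A) = -1/4 (Z(A) = -5/4 + (1/4)*4 = -5/4 + 1 = -1/4)
c(X(Z(u(-5))), s(4, B))*(-13) = -1/4*(-13) = 13/4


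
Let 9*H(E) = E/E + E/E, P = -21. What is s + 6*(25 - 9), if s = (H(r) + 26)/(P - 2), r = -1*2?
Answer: 19636/207 ≈ 94.860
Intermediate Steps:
r = -2
H(E) = 2/9 (H(E) = (E/E + E/E)/9 = (1 + 1)/9 = (⅑)*2 = 2/9)
s = -236/207 (s = (2/9 + 26)/(-21 - 2) = (236/9)/(-23) = (236/9)*(-1/23) = -236/207 ≈ -1.1401)
s + 6*(25 - 9) = -236/207 + 6*(25 - 9) = -236/207 + 6*16 = -236/207 + 96 = 19636/207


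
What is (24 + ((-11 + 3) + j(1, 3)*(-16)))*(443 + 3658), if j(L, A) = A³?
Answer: -1706016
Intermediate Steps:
(24 + ((-11 + 3) + j(1, 3)*(-16)))*(443 + 3658) = (24 + ((-11 + 3) + 3³*(-16)))*(443 + 3658) = (24 + (-8 + 27*(-16)))*4101 = (24 + (-8 - 432))*4101 = (24 - 440)*4101 = -416*4101 = -1706016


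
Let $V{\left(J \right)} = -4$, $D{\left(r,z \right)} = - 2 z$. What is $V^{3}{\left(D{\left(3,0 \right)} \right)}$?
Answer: $-64$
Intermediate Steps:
$V^{3}{\left(D{\left(3,0 \right)} \right)} = \left(-4\right)^{3} = -64$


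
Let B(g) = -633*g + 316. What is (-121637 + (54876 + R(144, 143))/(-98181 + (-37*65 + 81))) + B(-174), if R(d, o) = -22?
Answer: -1123600249/100505 ≈ -11180.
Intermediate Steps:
B(g) = 316 - 633*g
(-121637 + (54876 + R(144, 143))/(-98181 + (-37*65 + 81))) + B(-174) = (-121637 + (54876 - 22)/(-98181 + (-37*65 + 81))) + (316 - 633*(-174)) = (-121637 + 54854/(-98181 + (-2405 + 81))) + (316 + 110142) = (-121637 + 54854/(-98181 - 2324)) + 110458 = (-121637 + 54854/(-100505)) + 110458 = (-121637 + 54854*(-1/100505)) + 110458 = (-121637 - 54854/100505) + 110458 = -12225181539/100505 + 110458 = -1123600249/100505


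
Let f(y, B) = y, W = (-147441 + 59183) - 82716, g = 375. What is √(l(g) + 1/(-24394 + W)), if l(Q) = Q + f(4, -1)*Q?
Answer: √17891557181158/97684 ≈ 43.301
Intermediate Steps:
W = -170974 (W = -88258 - 82716 = -170974)
l(Q) = 5*Q (l(Q) = Q + 4*Q = 5*Q)
√(l(g) + 1/(-24394 + W)) = √(5*375 + 1/(-24394 - 170974)) = √(1875 + 1/(-195368)) = √(1875 - 1/195368) = √(366314999/195368) = √17891557181158/97684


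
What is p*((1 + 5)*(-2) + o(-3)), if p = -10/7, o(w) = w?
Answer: 150/7 ≈ 21.429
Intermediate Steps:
p = -10/7 (p = -10*⅐ = -10/7 ≈ -1.4286)
p*((1 + 5)*(-2) + o(-3)) = -10*((1 + 5)*(-2) - 3)/7 = -10*(6*(-2) - 3)/7 = -10*(-12 - 3)/7 = -10/7*(-15) = 150/7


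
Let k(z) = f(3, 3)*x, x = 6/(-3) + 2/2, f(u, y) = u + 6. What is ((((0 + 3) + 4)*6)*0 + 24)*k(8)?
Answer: -216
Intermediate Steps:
f(u, y) = 6 + u
x = -1 (x = 6*(-⅓) + 2*(½) = -2 + 1 = -1)
k(z) = -9 (k(z) = (6 + 3)*(-1) = 9*(-1) = -9)
((((0 + 3) + 4)*6)*0 + 24)*k(8) = ((((0 + 3) + 4)*6)*0 + 24)*(-9) = (((3 + 4)*6)*0 + 24)*(-9) = ((7*6)*0 + 24)*(-9) = (42*0 + 24)*(-9) = (0 + 24)*(-9) = 24*(-9) = -216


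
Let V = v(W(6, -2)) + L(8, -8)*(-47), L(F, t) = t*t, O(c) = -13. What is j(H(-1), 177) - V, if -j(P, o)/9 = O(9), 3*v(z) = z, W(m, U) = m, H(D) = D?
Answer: 3123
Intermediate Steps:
v(z) = z/3
j(P, o) = 117 (j(P, o) = -9*(-13) = 117)
L(F, t) = t²
V = -3006 (V = (⅓)*6 + (-8)²*(-47) = 2 + 64*(-47) = 2 - 3008 = -3006)
j(H(-1), 177) - V = 117 - 1*(-3006) = 117 + 3006 = 3123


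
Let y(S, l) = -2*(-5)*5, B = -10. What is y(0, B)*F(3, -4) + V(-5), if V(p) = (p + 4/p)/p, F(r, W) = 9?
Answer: 11279/25 ≈ 451.16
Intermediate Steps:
y(S, l) = 50 (y(S, l) = 10*5 = 50)
V(p) = (p + 4/p)/p
y(0, B)*F(3, -4) + V(-5) = 50*9 + (1 + 4/(-5)²) = 450 + (1 + 4*(1/25)) = 450 + (1 + 4/25) = 450 + 29/25 = 11279/25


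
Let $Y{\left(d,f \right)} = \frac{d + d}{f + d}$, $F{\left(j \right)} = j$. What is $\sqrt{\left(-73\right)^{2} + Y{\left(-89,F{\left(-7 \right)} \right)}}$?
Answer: $\frac{79 \sqrt{123}}{12} \approx 73.013$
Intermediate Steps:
$Y{\left(d,f \right)} = \frac{2 d}{d + f}$
$\sqrt{\left(-73\right)^{2} + Y{\left(-89,F{\left(-7 \right)} \right)}} = \sqrt{\left(-73\right)^{2} + 2 \left(-89\right) \frac{1}{-89 - 7}} = \sqrt{5329 + 2 \left(-89\right) \frac{1}{-96}} = \sqrt{5329 + 2 \left(-89\right) \left(- \frac{1}{96}\right)} = \sqrt{5329 + \frac{89}{48}} = \sqrt{\frac{255881}{48}} = \frac{79 \sqrt{123}}{12}$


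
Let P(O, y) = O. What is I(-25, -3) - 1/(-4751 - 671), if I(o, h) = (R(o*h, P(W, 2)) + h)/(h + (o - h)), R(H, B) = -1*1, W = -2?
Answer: 21713/135550 ≈ 0.16018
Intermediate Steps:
R(H, B) = -1
I(o, h) = (-1 + h)/o (I(o, h) = (-1 + h)/(h + (o - h)) = (-1 + h)/o)
I(-25, -3) - 1/(-4751 - 671) = (-1 - 3)/(-25) - 1/(-4751 - 671) = -1/25*(-4) - 1/(-5422) = 4/25 - 1*(-1/5422) = 4/25 + 1/5422 = 21713/135550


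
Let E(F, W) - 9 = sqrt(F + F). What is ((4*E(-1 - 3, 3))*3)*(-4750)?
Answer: -513000 - 114000*I*sqrt(2) ≈ -5.13e+5 - 1.6122e+5*I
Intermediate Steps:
E(F, W) = 9 + sqrt(2)*sqrt(F) (E(F, W) = 9 + sqrt(F + F) = 9 + sqrt(2*F) = 9 + sqrt(2)*sqrt(F))
((4*E(-1 - 3, 3))*3)*(-4750) = ((4*(9 + sqrt(2)*sqrt(-1 - 3)))*3)*(-4750) = ((4*(9 + sqrt(2)*sqrt(-4)))*3)*(-4750) = ((4*(9 + sqrt(2)*(2*I)))*3)*(-4750) = ((4*(9 + 2*I*sqrt(2)))*3)*(-4750) = ((36 + 8*I*sqrt(2))*3)*(-4750) = (108 + 24*I*sqrt(2))*(-4750) = -513000 - 114000*I*sqrt(2)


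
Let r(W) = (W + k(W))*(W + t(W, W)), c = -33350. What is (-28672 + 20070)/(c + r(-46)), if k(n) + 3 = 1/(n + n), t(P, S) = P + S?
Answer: 17204/53173 ≈ 0.32355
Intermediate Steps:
k(n) = -3 + 1/(2*n) (k(n) = -3 + 1/(n + n) = -3 + 1/(2*n))
r(W) = 3*W*(-3 + W + 1/(2*W)) (r(W) = (W + (-3 + 1/(2*W)))*(W + (W + W)) = (-3 + W + 1/(2*W))*(W + 2*W) = (-3 + W + 1/(2*W))*(3*W) = 3*W*(-3 + W + 1/(2*W)))
(-28672 + 20070)/(c + r(-46)) = (-28672 + 20070)/(-33350 + (3/2 - 9*(-46) + 3*(-46)**2)) = -8602/(-33350 + (3/2 + 414 + 3*2116)) = -8602/(-33350 + (3/2 + 414 + 6348)) = -8602/(-33350 + 13527/2) = -8602/(-53173/2) = -8602*(-2/53173) = 17204/53173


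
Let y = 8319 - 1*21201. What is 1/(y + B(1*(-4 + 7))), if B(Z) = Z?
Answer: -1/12879 ≈ -7.7646e-5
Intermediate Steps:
y = -12882 (y = 8319 - 21201 = -12882)
1/(y + B(1*(-4 + 7))) = 1/(-12882 + 1*(-4 + 7)) = 1/(-12882 + 1*3) = 1/(-12882 + 3) = 1/(-12879) = -1/12879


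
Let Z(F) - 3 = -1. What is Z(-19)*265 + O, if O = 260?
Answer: 790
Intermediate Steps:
Z(F) = 2 (Z(F) = 3 - 1 = 2)
Z(-19)*265 + O = 2*265 + 260 = 530 + 260 = 790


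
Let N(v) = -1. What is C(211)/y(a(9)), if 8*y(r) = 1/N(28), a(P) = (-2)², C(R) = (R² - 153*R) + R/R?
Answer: -97912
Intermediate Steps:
C(R) = 1 + R² - 153*R (C(R) = (R² - 153*R) + 1 = 1 + R² - 153*R)
a(P) = 4
y(r) = -⅛ (y(r) = (⅛)/(-1) = (⅛)*(-1) = -⅛)
C(211)/y(a(9)) = (1 + 211² - 153*211)/(-⅛) = (1 + 44521 - 32283)*(-8) = 12239*(-8) = -97912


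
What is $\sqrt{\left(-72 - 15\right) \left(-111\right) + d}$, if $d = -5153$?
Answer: $2 \sqrt{1126} \approx 67.112$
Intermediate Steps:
$\sqrt{\left(-72 - 15\right) \left(-111\right) + d} = \sqrt{\left(-72 - 15\right) \left(-111\right) - 5153} = \sqrt{\left(-87\right) \left(-111\right) - 5153} = \sqrt{9657 - 5153} = \sqrt{4504} = 2 \sqrt{1126}$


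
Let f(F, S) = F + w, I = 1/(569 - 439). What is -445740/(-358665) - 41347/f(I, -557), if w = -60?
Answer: 128756010294/186481889 ≈ 690.45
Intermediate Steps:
I = 1/130 ≈ 0.0076923
f(F, S) = -60 + F (f(F, S) = F - 60 = -60 + F)
-445740/(-358665) - 41347/f(I, -557) = -445740/(-358665) - 41347/(-60 + 1/130) = -445740*(-1/358665) - 41347/(-7799/130) = 29716/23911 - 41347*(-130/7799) = 29716/23911 + 5375110/7799 = 128756010294/186481889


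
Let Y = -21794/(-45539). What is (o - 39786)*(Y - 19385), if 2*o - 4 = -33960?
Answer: 50108518690844/45539 ≈ 1.1003e+9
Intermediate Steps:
Y = 21794/45539 (Y = -21794*(-1/45539) = 21794/45539 ≈ 0.47858)
o = -16978 (o = 2 + (1/2)*(-33960) = 2 - 16980 = -16978)
(o - 39786)*(Y - 19385) = (-16978 - 39786)*(21794/45539 - 19385) = -56764*(-882751721/45539) = 50108518690844/45539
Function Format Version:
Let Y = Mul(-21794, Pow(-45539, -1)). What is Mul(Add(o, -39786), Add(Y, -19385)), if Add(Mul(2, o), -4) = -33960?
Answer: Rational(50108518690844, 45539) ≈ 1.1003e+9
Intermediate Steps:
Y = Rational(21794, 45539) (Y = Mul(-21794, Rational(-1, 45539)) = Rational(21794, 45539) ≈ 0.47858)
o = -16978 (o = Add(2, Mul(Rational(1, 2), -33960)) = Add(2, -16980) = -16978)
Mul(Add(o, -39786), Add(Y, -19385)) = Mul(Add(-16978, -39786), Add(Rational(21794, 45539), -19385)) = Mul(-56764, Rational(-882751721, 45539)) = Rational(50108518690844, 45539)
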